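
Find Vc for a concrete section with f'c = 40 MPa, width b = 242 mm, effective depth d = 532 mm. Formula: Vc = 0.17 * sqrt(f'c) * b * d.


Vc = 0.17 * sqrt(40) * 242 * 532 / 1000
= 138.42 kN

138.42


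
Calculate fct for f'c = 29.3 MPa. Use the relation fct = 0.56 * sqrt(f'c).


fct = 0.56 * sqrt(29.3)
= 0.56 * 5.413
= 3.031 MPa

3.031


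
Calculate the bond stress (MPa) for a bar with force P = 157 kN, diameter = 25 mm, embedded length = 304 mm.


u = P / (pi * db * ld)
= 157 * 1000 / (pi * 25 * 304)
= 6.576 MPa

6.576


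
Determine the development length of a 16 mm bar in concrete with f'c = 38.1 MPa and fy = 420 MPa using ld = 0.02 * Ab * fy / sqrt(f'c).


Ab = pi * 16^2 / 4 = 201.062 mm2
ld = 0.02 * 201.062 * 420 / sqrt(38.1)
= 273.6 mm

273.6


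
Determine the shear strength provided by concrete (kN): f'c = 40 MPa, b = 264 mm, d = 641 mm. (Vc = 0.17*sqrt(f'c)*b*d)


Vc = 0.17 * sqrt(40) * 264 * 641 / 1000
= 181.95 kN

181.95


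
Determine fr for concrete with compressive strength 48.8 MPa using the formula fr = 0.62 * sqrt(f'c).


fr = 0.62 * sqrt(48.8)
= 4.331 MPa

4.331


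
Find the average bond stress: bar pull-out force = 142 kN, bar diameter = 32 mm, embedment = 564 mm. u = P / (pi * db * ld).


u = P / (pi * db * ld)
= 142 * 1000 / (pi * 32 * 564)
= 2.504 MPa

2.504


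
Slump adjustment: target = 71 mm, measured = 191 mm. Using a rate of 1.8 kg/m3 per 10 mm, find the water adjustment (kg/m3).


Difference = 71 - 191 = -120 mm
Water adjustment = -120 * 1.8 / 10 = -21.6 kg/m3

-21.6


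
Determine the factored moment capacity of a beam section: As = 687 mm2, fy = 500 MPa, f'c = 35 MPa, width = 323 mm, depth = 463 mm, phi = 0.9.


a = As * fy / (0.85 * f'c * b)
= 687 * 500 / (0.85 * 35 * 323)
= 35.7468 mm
Mn = As * fy * (d - a/2) / 10^6
= 152.901 kN-m
phi*Mn = 0.9 * 152.901 = 137.61 kN-m

137.61


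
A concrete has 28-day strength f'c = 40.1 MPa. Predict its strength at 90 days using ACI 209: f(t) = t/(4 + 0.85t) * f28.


f(90) = 90 / (4 + 0.85 * 90) * 40.1
= 90 / 80.5 * 40.1
= 44.83 MPa

44.83


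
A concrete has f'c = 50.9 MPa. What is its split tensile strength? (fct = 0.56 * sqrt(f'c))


fct = 0.56 * sqrt(50.9)
= 0.56 * 7.134
= 3.995 MPa

3.995


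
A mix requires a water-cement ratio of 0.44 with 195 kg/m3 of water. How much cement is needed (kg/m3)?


Cement = water / (w/c)
= 195 / 0.44
= 443.2 kg/m3

443.2


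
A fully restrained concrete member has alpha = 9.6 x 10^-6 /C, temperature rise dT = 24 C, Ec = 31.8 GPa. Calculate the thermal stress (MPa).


sigma = alpha * dT * Ec
= 9.6e-6 * 24 * 31.8 * 1000
= 7.327 MPa

7.327


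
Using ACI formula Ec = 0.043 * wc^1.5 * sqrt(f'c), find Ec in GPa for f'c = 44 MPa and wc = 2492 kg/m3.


Ec = 0.043 * 2492^1.5 * sqrt(44) / 1000
= 35.48 GPa

35.48


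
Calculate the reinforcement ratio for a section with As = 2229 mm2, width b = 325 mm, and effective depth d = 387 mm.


rho = As / (b * d)
= 2229 / (325 * 387)
= 0.0177

0.0177


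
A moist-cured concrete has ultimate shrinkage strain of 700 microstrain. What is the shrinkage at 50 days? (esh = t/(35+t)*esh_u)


esh(50) = 50 / (35 + 50) * 700
= 50 / 85 * 700
= 411.8 microstrain

411.8


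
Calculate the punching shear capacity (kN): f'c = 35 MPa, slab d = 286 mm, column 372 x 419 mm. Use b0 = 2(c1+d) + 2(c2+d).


b0 = 2*(372 + 286) + 2*(419 + 286) = 2726 mm
Vc = 0.33 * sqrt(35) * 2726 * 286 / 1000
= 1522.09 kN

1522.09


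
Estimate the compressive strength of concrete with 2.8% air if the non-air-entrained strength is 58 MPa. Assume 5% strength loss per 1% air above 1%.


Strength loss = (2.8 - 1) * 5 = 9.0%
f'c = 58 * (1 - 9.0/100)
= 52.78 MPa

52.78


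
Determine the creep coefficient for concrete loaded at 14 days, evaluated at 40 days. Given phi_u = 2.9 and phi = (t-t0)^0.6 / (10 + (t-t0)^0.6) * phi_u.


dt = 40 - 14 = 26
phi = 26^0.6 / (10 + 26^0.6) * 2.9
= 1.2

1.2


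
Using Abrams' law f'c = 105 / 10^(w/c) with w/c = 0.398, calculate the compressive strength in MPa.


f'c = 105 / 10^0.398
= 105 / 2.5
= 41.99 MPa

41.99


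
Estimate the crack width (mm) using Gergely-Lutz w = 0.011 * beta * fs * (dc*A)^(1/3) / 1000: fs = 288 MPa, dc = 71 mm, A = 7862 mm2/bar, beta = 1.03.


w = 0.011 * beta * fs * (dc * A)^(1/3) / 1000
= 0.011 * 1.03 * 288 * (71 * 7862)^(1/3) / 1000
= 0.269 mm

0.269


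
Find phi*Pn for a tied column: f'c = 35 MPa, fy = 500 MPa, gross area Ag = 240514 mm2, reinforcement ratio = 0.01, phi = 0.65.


Ast = rho * Ag = 0.01 * 240514 = 2405.14 mm2
phi*Pn = 0.65 * 0.80 * (0.85 * 35 * (240514 - 2405.14) + 500 * 2405.14) / 1000
= 4308.88 kN

4308.88


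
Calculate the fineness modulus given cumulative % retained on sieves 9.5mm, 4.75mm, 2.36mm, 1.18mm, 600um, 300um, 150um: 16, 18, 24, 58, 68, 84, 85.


FM = sum(cumulative % retained) / 100
= 353 / 100
= 3.53

3.53


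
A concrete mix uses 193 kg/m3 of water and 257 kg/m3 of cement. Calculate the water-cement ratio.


w/c = water / cement
w/c = 193 / 257 = 0.751

0.751


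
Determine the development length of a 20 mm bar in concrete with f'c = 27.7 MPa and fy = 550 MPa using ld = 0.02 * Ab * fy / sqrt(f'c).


Ab = pi * 20^2 / 4 = 314.159 mm2
ld = 0.02 * 314.159 * 550 / sqrt(27.7)
= 656.6 mm

656.6


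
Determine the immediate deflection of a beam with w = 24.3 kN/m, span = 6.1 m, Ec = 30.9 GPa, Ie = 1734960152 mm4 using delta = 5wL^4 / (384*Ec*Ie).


Convert: L = 6.1 m = 6100 mm, Ec = 30.9 GPa = 30900 MPa
delta = 5 * 24.3 * 6100^4 / (384 * 30900 * 1734960152)
= 8.17 mm

8.17


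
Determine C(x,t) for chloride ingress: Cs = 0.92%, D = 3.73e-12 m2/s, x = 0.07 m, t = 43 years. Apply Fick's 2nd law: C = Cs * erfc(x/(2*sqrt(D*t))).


t_seconds = 43 * 365.25 * 24 * 3600 = 1356976800.0 s
arg = 0.07 / (2 * sqrt(3.73e-12 * 1356976800.0))
= 0.492
erfc(0.492) = 0.4866
C = 0.92 * 0.4866 = 0.4477%

0.4477


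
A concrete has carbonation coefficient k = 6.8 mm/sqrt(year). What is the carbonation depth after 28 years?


depth = k * sqrt(t)
= 6.8 * sqrt(28)
= 35.98 mm

35.98


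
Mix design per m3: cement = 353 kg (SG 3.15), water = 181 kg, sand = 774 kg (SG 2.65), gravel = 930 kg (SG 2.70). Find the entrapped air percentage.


Vol cement = 353 / (3.15 * 1000) = 0.112063 m3
Vol water = 181 / 1000 = 0.181 m3
Vol sand = 774 / (2.65 * 1000) = 0.292075 m3
Vol gravel = 930 / (2.70 * 1000) = 0.344444 m3
Total solid + water volume = 0.929583 m3
Air = (1 - 0.929583) * 100 = 7.04%

7.04


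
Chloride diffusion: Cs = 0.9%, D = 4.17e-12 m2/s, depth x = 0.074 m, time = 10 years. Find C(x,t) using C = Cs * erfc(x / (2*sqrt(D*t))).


t_seconds = 10 * 365.25 * 24 * 3600 = 315576000.0 s
arg = 0.074 / (2 * sqrt(4.17e-12 * 315576000.0))
= 1.02
erfc(1.02) = 0.1492
C = 0.9 * 0.1492 = 0.1343%

0.1343


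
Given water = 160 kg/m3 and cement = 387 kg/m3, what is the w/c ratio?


w/c = water / cement
w/c = 160 / 387 = 0.413

0.413


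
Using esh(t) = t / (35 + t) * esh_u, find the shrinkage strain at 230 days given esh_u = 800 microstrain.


esh(230) = 230 / (35 + 230) * 800
= 230 / 265 * 800
= 694.3 microstrain

694.3


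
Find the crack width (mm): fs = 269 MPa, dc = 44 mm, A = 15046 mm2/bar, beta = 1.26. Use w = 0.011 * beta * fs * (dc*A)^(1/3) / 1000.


w = 0.011 * beta * fs * (dc * A)^(1/3) / 1000
= 0.011 * 1.26 * 269 * (44 * 15046)^(1/3) / 1000
= 0.325 mm

0.325


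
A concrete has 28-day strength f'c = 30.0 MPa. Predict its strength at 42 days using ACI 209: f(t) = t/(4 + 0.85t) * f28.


f(42) = 42 / (4 + 0.85 * 42) * 30.0
= 42 / 39.7 * 30.0
= 31.74 MPa

31.74


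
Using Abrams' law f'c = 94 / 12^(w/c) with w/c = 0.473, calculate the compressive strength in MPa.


f'c = 94 / 12^0.473
= 94 / 3.239
= 29.02 MPa

29.02


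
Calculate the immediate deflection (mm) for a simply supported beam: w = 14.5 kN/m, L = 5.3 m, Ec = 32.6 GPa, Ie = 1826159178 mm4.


Convert: L = 5.3 m = 5300 mm, Ec = 32.6 GPa = 32600 MPa
delta = 5 * 14.5 * 5300^4 / (384 * 32600 * 1826159178)
= 2.5 mm

2.5


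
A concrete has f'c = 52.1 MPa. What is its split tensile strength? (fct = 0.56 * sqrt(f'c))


fct = 0.56 * sqrt(52.1)
= 0.56 * 7.218
= 4.042 MPa

4.042


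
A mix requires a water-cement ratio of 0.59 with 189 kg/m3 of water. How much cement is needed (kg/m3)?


Cement = water / (w/c)
= 189 / 0.59
= 320.3 kg/m3

320.3


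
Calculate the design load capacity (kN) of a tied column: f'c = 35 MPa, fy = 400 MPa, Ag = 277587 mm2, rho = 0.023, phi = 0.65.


Ast = rho * Ag = 0.023 * 277587 = 6384.501 mm2
phi*Pn = 0.65 * 0.80 * (0.85 * 35 * (277587 - 6384.501) + 400 * 6384.501) / 1000
= 5523.48 kN

5523.48


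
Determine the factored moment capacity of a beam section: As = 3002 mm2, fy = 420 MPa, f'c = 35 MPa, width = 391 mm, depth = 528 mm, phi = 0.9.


a = As * fy / (0.85 * f'c * b)
= 3002 * 420 / (0.85 * 35 * 391)
= 108.3918 mm
Mn = As * fy * (d - a/2) / 10^6
= 597.3912 kN-m
phi*Mn = 0.9 * 597.3912 = 537.65 kN-m

537.65


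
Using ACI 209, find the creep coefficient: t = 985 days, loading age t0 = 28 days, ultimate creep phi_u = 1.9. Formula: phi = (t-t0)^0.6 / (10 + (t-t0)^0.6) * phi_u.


dt = 985 - 28 = 957
phi = 957^0.6 / (10 + 957^0.6) * 1.9
= 1.634

1.634


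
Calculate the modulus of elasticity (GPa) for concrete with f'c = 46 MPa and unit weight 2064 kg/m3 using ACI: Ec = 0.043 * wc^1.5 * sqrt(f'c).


Ec = 0.043 * 2064^1.5 * sqrt(46) / 1000
= 27.35 GPa

27.35


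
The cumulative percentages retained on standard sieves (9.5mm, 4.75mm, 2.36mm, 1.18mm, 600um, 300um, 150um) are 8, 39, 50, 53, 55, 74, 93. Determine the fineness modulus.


FM = sum(cumulative % retained) / 100
= 372 / 100
= 3.72

3.72


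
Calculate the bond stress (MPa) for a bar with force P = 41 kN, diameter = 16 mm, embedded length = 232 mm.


u = P / (pi * db * ld)
= 41 * 1000 / (pi * 16 * 232)
= 3.516 MPa

3.516


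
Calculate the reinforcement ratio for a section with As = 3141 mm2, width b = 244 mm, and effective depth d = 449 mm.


rho = As / (b * d)
= 3141 / (244 * 449)
= 0.0287

0.0287


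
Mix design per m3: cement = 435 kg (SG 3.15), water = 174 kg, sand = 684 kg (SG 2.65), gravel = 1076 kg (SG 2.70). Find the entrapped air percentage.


Vol cement = 435 / (3.15 * 1000) = 0.138095 m3
Vol water = 174 / 1000 = 0.174 m3
Vol sand = 684 / (2.65 * 1000) = 0.258113 m3
Vol gravel = 1076 / (2.70 * 1000) = 0.398519 m3
Total solid + water volume = 0.968727 m3
Air = (1 - 0.968727) * 100 = 3.13%

3.13


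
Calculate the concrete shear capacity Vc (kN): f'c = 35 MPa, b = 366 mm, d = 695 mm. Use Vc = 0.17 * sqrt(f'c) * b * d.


Vc = 0.17 * sqrt(35) * 366 * 695 / 1000
= 255.83 kN

255.83


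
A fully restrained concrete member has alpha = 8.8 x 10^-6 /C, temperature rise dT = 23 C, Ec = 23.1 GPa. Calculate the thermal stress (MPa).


sigma = alpha * dT * Ec
= 8.8e-6 * 23 * 23.1 * 1000
= 4.675 MPa

4.675


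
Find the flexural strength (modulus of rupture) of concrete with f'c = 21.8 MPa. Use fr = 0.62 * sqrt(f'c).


fr = 0.62 * sqrt(21.8)
= 2.895 MPa

2.895


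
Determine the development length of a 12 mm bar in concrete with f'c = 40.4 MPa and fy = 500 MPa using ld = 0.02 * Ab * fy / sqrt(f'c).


Ab = pi * 12^2 / 4 = 113.097 mm2
ld = 0.02 * 113.097 * 500 / sqrt(40.4)
= 177.9 mm

177.9


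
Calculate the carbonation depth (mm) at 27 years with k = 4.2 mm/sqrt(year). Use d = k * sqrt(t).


depth = k * sqrt(t)
= 4.2 * sqrt(27)
= 21.82 mm

21.82


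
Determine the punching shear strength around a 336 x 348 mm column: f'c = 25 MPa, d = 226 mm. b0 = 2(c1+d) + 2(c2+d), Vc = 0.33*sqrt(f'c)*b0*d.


b0 = 2*(336 + 226) + 2*(348 + 226) = 2272 mm
Vc = 0.33 * sqrt(25) * 2272 * 226 / 1000
= 847.23 kN

847.23


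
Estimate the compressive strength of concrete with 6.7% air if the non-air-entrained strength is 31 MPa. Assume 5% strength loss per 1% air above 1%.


Strength loss = (6.7 - 1) * 5 = 28.5%
f'c = 31 * (1 - 28.5/100)
= 22.17 MPa

22.17


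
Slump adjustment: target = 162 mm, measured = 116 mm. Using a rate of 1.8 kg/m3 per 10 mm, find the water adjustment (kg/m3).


Difference = 162 - 116 = 46 mm
Water adjustment = 46 * 1.8 / 10 = 8.3 kg/m3

8.3


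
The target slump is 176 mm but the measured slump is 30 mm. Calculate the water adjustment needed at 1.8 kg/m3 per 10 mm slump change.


Difference = 176 - 30 = 146 mm
Water adjustment = 146 * 1.8 / 10 = 26.3 kg/m3

26.3


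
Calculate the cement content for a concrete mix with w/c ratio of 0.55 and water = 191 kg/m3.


Cement = water / (w/c)
= 191 / 0.55
= 347.3 kg/m3

347.3


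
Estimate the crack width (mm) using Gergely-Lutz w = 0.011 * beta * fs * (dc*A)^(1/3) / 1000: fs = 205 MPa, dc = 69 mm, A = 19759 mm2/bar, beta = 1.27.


w = 0.011 * beta * fs * (dc * A)^(1/3) / 1000
= 0.011 * 1.27 * 205 * (69 * 19759)^(1/3) / 1000
= 0.318 mm

0.318


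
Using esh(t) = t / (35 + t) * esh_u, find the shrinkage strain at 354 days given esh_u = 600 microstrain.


esh(354) = 354 / (35 + 354) * 600
= 354 / 389 * 600
= 546.0 microstrain

546.0


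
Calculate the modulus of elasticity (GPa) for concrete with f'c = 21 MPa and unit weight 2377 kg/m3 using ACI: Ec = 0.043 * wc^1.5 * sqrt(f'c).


Ec = 0.043 * 2377^1.5 * sqrt(21) / 1000
= 22.84 GPa

22.84


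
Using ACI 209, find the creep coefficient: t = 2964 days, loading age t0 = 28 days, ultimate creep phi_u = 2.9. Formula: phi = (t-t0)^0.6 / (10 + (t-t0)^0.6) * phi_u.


dt = 2964 - 28 = 2936
phi = 2936^0.6 / (10 + 2936^0.6) * 2.9
= 2.678

2.678


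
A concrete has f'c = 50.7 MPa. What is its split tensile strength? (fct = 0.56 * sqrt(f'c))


fct = 0.56 * sqrt(50.7)
= 0.56 * 7.12
= 3.987 MPa

3.987


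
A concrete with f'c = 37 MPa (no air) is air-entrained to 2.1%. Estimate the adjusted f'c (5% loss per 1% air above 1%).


Strength loss = (2.1 - 1) * 5 = 5.5%
f'c = 37 * (1 - 5.5/100)
= 34.96 MPa

34.96


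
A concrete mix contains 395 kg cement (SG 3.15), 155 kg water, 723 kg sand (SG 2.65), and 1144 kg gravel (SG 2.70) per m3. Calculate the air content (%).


Vol cement = 395 / (3.15 * 1000) = 0.125397 m3
Vol water = 155 / 1000 = 0.155 m3
Vol sand = 723 / (2.65 * 1000) = 0.27283 m3
Vol gravel = 1144 / (2.70 * 1000) = 0.423704 m3
Total solid + water volume = 0.976931 m3
Air = (1 - 0.976931) * 100 = 2.31%

2.31


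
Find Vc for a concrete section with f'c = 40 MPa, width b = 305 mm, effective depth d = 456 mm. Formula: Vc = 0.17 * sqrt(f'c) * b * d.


Vc = 0.17 * sqrt(40) * 305 * 456 / 1000
= 149.54 kN

149.54


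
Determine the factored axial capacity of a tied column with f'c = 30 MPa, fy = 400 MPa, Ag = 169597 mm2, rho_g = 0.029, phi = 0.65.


Ast = rho * Ag = 0.029 * 169597 = 4918.313 mm2
phi*Pn = 0.65 * 0.80 * (0.85 * 30 * (169597 - 4918.313) + 400 * 4918.313) / 1000
= 3206.65 kN

3206.65


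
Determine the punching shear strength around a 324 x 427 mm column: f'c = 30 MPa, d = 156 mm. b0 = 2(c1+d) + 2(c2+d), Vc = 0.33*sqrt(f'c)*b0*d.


b0 = 2*(324 + 156) + 2*(427 + 156) = 2126 mm
Vc = 0.33 * sqrt(30) * 2126 * 156 / 1000
= 599.46 kN

599.46


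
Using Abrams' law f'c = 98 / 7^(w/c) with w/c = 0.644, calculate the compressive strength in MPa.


f'c = 98 / 7^0.644
= 98 / 3.501
= 27.99 MPa

27.99


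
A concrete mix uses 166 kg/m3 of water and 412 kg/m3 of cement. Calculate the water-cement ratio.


w/c = water / cement
w/c = 166 / 412 = 0.403

0.403


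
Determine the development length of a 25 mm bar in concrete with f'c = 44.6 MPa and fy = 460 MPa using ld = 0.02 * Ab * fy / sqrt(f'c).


Ab = pi * 25^2 / 4 = 490.874 mm2
ld = 0.02 * 490.874 * 460 / sqrt(44.6)
= 676.2 mm

676.2


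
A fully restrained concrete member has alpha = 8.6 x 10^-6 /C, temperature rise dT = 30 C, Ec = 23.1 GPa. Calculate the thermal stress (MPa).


sigma = alpha * dT * Ec
= 8.6e-6 * 30 * 23.1 * 1000
= 5.96 MPa

5.96


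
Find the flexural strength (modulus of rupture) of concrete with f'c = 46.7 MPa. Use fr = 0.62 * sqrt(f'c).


fr = 0.62 * sqrt(46.7)
= 4.237 MPa

4.237


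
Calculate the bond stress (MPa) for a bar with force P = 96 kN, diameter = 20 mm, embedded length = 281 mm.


u = P / (pi * db * ld)
= 96 * 1000 / (pi * 20 * 281)
= 5.437 MPa

5.437


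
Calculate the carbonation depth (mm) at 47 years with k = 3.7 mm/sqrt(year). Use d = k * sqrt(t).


depth = k * sqrt(t)
= 3.7 * sqrt(47)
= 25.37 mm

25.37


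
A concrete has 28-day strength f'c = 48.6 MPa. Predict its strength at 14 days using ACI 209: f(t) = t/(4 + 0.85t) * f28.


f(14) = 14 / (4 + 0.85 * 14) * 48.6
= 14 / 15.9 * 48.6
= 42.79 MPa

42.79


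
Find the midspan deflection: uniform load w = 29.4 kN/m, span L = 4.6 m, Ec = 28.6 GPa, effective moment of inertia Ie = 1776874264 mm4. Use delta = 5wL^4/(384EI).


Convert: L = 4.6 m = 4600 mm, Ec = 28.6 GPa = 28600 MPa
delta = 5 * 29.4 * 4600^4 / (384 * 28600 * 1776874264)
= 3.37 mm

3.37


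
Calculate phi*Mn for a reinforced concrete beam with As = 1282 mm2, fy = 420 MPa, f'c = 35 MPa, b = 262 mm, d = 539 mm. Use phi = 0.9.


a = As * fy / (0.85 * f'c * b)
= 1282 * 420 / (0.85 * 35 * 262)
= 69.0795 mm
Mn = As * fy * (d - a/2) / 10^6
= 271.6216 kN-m
phi*Mn = 0.9 * 271.6216 = 244.46 kN-m

244.46


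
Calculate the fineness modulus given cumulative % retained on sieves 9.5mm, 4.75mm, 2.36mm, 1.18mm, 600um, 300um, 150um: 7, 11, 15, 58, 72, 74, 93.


FM = sum(cumulative % retained) / 100
= 330 / 100
= 3.3

3.3


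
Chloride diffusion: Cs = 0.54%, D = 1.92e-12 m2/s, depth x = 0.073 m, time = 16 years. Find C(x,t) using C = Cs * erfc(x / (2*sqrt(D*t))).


t_seconds = 16 * 365.25 * 24 * 3600 = 504921600.0 s
arg = 0.073 / (2 * sqrt(1.92e-12 * 504921600.0))
= 1.1723
erfc(1.1723) = 0.0973
C = 0.54 * 0.0973 = 0.0526%

0.0526


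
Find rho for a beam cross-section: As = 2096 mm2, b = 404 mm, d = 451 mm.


rho = As / (b * d)
= 2096 / (404 * 451)
= 0.0115

0.0115


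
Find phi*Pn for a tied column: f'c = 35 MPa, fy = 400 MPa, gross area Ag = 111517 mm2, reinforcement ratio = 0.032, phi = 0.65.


Ast = rho * Ag = 0.032 * 111517 = 3568.544 mm2
phi*Pn = 0.65 * 0.80 * (0.85 * 35 * (111517 - 3568.544) + 400 * 3568.544) / 1000
= 2412.22 kN

2412.22


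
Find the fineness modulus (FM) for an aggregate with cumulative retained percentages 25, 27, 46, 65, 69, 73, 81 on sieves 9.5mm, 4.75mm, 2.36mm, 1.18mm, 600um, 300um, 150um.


FM = sum(cumulative % retained) / 100
= 386 / 100
= 3.86

3.86


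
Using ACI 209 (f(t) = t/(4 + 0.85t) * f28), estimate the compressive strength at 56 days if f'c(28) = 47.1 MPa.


f(56) = 56 / (4 + 0.85 * 56) * 47.1
= 56 / 51.6 * 47.1
= 51.12 MPa

51.12


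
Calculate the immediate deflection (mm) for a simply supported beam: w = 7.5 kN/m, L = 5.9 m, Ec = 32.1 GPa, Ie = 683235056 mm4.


Convert: L = 5.9 m = 5900 mm, Ec = 32.1 GPa = 32100 MPa
delta = 5 * 7.5 * 5900^4 / (384 * 32100 * 683235056)
= 5.4 mm

5.4


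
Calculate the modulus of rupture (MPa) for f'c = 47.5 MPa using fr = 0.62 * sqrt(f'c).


fr = 0.62 * sqrt(47.5)
= 4.273 MPa

4.273


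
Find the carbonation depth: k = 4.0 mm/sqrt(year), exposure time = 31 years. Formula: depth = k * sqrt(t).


depth = k * sqrt(t)
= 4.0 * sqrt(31)
= 22.27 mm

22.27


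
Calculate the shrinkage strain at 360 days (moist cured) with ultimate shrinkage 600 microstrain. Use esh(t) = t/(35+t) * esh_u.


esh(360) = 360 / (35 + 360) * 600
= 360 / 395 * 600
= 546.8 microstrain

546.8


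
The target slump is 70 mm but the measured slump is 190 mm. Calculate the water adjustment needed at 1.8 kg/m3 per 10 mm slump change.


Difference = 70 - 190 = -120 mm
Water adjustment = -120 * 1.8 / 10 = -21.6 kg/m3

-21.6


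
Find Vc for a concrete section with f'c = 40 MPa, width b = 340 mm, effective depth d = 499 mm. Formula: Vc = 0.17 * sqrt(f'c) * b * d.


Vc = 0.17 * sqrt(40) * 340 * 499 / 1000
= 182.41 kN

182.41


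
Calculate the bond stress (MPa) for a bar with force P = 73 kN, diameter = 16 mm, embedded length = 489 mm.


u = P / (pi * db * ld)
= 73 * 1000 / (pi * 16 * 489)
= 2.97 MPa

2.97


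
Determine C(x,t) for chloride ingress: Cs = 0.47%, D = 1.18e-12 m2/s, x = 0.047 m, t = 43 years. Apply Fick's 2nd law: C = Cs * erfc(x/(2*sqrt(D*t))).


t_seconds = 43 * 365.25 * 24 * 3600 = 1356976800.0 s
arg = 0.047 / (2 * sqrt(1.18e-12 * 1356976800.0))
= 0.5873
erfc(0.5873) = 0.4062
C = 0.47 * 0.4062 = 0.1909%

0.1909


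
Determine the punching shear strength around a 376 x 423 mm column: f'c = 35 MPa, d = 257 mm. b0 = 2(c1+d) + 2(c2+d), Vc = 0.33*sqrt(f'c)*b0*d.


b0 = 2*(376 + 257) + 2*(423 + 257) = 2626 mm
Vc = 0.33 * sqrt(35) * 2626 * 257 / 1000
= 1317.58 kN

1317.58


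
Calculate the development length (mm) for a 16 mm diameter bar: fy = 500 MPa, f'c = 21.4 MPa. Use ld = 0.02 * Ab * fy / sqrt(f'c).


Ab = pi * 16^2 / 4 = 201.062 mm2
ld = 0.02 * 201.062 * 500 / sqrt(21.4)
= 434.6 mm

434.6


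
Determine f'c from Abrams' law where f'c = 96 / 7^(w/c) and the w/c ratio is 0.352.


f'c = 96 / 7^0.352
= 96 / 1.984
= 48.39 MPa

48.39


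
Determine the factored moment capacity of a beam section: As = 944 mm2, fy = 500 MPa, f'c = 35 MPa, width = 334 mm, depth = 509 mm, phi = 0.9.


a = As * fy / (0.85 * f'c * b)
= 944 * 500 / (0.85 * 35 * 334)
= 47.5016 mm
Mn = As * fy * (d - a/2) / 10^6
= 229.0376 kN-m
phi*Mn = 0.9 * 229.0376 = 206.13 kN-m

206.13


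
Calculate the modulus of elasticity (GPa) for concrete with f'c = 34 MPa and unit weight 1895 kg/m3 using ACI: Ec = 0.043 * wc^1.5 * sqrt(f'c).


Ec = 0.043 * 1895^1.5 * sqrt(34) / 1000
= 20.68 GPa

20.68


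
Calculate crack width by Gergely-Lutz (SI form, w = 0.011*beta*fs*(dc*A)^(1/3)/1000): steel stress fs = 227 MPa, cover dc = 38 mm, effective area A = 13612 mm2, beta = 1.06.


w = 0.011 * beta * fs * (dc * A)^(1/3) / 1000
= 0.011 * 1.06 * 227 * (38 * 13612)^(1/3) / 1000
= 0.212 mm

0.212


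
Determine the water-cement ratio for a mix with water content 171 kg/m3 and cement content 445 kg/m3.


w/c = water / cement
w/c = 171 / 445 = 0.384

0.384


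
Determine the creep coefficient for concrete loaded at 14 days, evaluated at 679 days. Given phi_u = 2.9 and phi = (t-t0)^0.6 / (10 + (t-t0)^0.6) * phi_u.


dt = 679 - 14 = 665
phi = 665^0.6 / (10 + 665^0.6) * 2.9
= 2.412

2.412


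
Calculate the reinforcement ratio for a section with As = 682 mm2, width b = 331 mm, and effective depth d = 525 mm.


rho = As / (b * d)
= 682 / (331 * 525)
= 0.0039

0.0039


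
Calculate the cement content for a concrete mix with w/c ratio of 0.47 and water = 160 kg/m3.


Cement = water / (w/c)
= 160 / 0.47
= 340.4 kg/m3

340.4


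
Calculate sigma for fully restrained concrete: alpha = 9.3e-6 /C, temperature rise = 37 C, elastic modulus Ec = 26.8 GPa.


sigma = alpha * dT * Ec
= 9.3e-6 * 37 * 26.8 * 1000
= 9.222 MPa

9.222


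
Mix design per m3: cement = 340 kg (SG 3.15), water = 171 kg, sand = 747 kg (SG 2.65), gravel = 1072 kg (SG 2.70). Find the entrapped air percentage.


Vol cement = 340 / (3.15 * 1000) = 0.107937 m3
Vol water = 171 / 1000 = 0.171 m3
Vol sand = 747 / (2.65 * 1000) = 0.281887 m3
Vol gravel = 1072 / (2.70 * 1000) = 0.397037 m3
Total solid + water volume = 0.95786 m3
Air = (1 - 0.95786) * 100 = 4.21%

4.21


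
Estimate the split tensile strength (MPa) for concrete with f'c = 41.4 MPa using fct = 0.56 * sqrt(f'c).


fct = 0.56 * sqrt(41.4)
= 0.56 * 6.434
= 3.603 MPa

3.603


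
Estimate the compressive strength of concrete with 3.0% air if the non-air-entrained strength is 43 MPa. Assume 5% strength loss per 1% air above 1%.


Strength loss = (3.0 - 1) * 5 = 10.0%
f'c = 43 * (1 - 10.0/100)
= 38.7 MPa

38.7


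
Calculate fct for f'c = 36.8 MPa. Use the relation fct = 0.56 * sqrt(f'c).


fct = 0.56 * sqrt(36.8)
= 0.56 * 6.066
= 3.397 MPa

3.397


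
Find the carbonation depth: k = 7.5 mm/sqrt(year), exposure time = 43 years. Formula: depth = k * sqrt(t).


depth = k * sqrt(t)
= 7.5 * sqrt(43)
= 49.18 mm

49.18


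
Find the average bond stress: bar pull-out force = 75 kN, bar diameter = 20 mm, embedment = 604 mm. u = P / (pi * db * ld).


u = P / (pi * db * ld)
= 75 * 1000 / (pi * 20 * 604)
= 1.976 MPa

1.976


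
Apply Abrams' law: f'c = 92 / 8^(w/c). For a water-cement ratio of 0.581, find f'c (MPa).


f'c = 92 / 8^0.581
= 92 / 3.347
= 27.48 MPa

27.48


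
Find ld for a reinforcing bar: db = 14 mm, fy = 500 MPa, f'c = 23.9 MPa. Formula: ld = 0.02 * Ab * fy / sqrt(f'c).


Ab = pi * 14^2 / 4 = 153.938 mm2
ld = 0.02 * 153.938 * 500 / sqrt(23.9)
= 314.9 mm

314.9


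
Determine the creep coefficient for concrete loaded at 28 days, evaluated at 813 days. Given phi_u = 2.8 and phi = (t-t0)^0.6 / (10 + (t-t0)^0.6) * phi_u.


dt = 813 - 28 = 785
phi = 785^0.6 / (10 + 785^0.6) * 2.8
= 2.366

2.366


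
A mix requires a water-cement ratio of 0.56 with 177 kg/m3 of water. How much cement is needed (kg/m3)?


Cement = water / (w/c)
= 177 / 0.56
= 316.1 kg/m3

316.1


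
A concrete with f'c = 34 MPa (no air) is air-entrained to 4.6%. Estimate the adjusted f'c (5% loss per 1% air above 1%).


Strength loss = (4.6 - 1) * 5 = 18.0%
f'c = 34 * (1 - 18.0/100)
= 27.88 MPa

27.88


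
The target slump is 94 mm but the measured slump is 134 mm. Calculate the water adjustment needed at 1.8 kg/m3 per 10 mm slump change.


Difference = 94 - 134 = -40 mm
Water adjustment = -40 * 1.8 / 10 = -7.2 kg/m3

-7.2


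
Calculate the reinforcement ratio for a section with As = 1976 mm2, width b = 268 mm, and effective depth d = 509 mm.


rho = As / (b * d)
= 1976 / (268 * 509)
= 0.0145

0.0145


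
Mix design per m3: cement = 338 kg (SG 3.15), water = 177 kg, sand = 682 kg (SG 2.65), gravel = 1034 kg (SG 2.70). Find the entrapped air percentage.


Vol cement = 338 / (3.15 * 1000) = 0.107302 m3
Vol water = 177 / 1000 = 0.177 m3
Vol sand = 682 / (2.65 * 1000) = 0.257358 m3
Vol gravel = 1034 / (2.70 * 1000) = 0.382963 m3
Total solid + water volume = 0.924623 m3
Air = (1 - 0.924623) * 100 = 7.54%

7.54


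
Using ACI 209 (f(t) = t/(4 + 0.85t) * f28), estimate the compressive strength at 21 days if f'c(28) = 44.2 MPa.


f(21) = 21 / (4 + 0.85 * 21) * 44.2
= 21 / 21.85 * 44.2
= 42.48 MPa

42.48


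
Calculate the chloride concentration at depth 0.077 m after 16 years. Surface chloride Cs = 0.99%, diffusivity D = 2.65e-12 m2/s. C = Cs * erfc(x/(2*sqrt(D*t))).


t_seconds = 16 * 365.25 * 24 * 3600 = 504921600.0 s
arg = 0.077 / (2 * sqrt(2.65e-12 * 504921600.0))
= 1.0525
erfc(1.0525) = 0.1366
C = 0.99 * 0.1366 = 0.1353%

0.1353


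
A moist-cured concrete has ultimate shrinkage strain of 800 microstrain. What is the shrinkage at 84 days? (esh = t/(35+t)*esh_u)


esh(84) = 84 / (35 + 84) * 800
= 84 / 119 * 800
= 564.7 microstrain

564.7


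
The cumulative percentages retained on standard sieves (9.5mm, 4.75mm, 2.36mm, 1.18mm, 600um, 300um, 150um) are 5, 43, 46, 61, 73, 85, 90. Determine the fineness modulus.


FM = sum(cumulative % retained) / 100
= 403 / 100
= 4.03

4.03


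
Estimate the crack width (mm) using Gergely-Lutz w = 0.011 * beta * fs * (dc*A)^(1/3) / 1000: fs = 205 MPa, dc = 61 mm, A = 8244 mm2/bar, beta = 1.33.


w = 0.011 * beta * fs * (dc * A)^(1/3) / 1000
= 0.011 * 1.33 * 205 * (61 * 8244)^(1/3) / 1000
= 0.238 mm

0.238


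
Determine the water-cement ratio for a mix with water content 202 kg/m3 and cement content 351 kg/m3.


w/c = water / cement
w/c = 202 / 351 = 0.575

0.575


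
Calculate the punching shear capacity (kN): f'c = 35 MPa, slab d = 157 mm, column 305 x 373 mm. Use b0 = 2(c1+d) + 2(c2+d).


b0 = 2*(305 + 157) + 2*(373 + 157) = 1984 mm
Vc = 0.33 * sqrt(35) * 1984 * 157 / 1000
= 608.12 kN

608.12


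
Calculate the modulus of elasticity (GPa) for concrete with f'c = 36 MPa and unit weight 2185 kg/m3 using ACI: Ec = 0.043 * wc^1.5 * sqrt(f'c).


Ec = 0.043 * 2185^1.5 * sqrt(36) / 1000
= 26.35 GPa

26.35


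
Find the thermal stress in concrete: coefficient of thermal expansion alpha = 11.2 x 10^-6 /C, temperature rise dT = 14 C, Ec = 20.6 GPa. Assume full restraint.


sigma = alpha * dT * Ec
= 11.2e-6 * 14 * 20.6 * 1000
= 3.23 MPa

3.23


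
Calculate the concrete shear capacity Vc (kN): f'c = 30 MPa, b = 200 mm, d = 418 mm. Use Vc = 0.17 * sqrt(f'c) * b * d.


Vc = 0.17 * sqrt(30) * 200 * 418 / 1000
= 77.84 kN

77.84


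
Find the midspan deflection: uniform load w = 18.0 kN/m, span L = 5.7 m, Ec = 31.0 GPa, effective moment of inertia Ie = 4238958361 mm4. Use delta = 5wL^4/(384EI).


Convert: L = 5.7 m = 5700 mm, Ec = 31.0 GPa = 31000 MPa
delta = 5 * 18.0 * 5700^4 / (384 * 31000 * 4238958361)
= 1.88 mm

1.88


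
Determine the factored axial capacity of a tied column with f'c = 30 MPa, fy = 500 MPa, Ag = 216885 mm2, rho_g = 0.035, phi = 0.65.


Ast = rho * Ag = 0.035 * 216885 = 7590.975 mm2
phi*Pn = 0.65 * 0.80 * (0.85 * 30 * (216885 - 7590.975) + 500 * 7590.975) / 1000
= 4748.89 kN

4748.89


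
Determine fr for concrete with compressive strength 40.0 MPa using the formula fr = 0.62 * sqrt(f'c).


fr = 0.62 * sqrt(40.0)
= 3.921 MPa

3.921


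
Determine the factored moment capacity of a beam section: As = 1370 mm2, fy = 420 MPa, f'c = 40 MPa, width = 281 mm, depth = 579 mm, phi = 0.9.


a = As * fy / (0.85 * f'c * b)
= 1370 * 420 / (0.85 * 40 * 281)
= 60.2261 mm
Mn = As * fy * (d - a/2) / 10^6
= 315.8296 kN-m
phi*Mn = 0.9 * 315.8296 = 284.25 kN-m

284.25


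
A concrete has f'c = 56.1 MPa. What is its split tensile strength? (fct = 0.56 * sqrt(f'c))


fct = 0.56 * sqrt(56.1)
= 0.56 * 7.49
= 4.194 MPa

4.194


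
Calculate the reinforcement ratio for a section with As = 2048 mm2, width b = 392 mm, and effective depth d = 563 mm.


rho = As / (b * d)
= 2048 / (392 * 563)
= 0.0093

0.0093


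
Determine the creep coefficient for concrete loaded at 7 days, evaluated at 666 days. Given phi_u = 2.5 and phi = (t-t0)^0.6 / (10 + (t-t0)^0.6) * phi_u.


dt = 666 - 7 = 659
phi = 659^0.6 / (10 + 659^0.6) * 2.5
= 2.077

2.077


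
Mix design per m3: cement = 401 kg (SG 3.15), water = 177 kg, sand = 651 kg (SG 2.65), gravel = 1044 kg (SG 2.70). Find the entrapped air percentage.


Vol cement = 401 / (3.15 * 1000) = 0.127302 m3
Vol water = 177 / 1000 = 0.177 m3
Vol sand = 651 / (2.65 * 1000) = 0.24566 m3
Vol gravel = 1044 / (2.70 * 1000) = 0.386667 m3
Total solid + water volume = 0.936629 m3
Air = (1 - 0.936629) * 100 = 6.34%

6.34


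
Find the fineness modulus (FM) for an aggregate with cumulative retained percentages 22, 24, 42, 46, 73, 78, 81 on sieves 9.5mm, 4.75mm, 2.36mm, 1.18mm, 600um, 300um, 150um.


FM = sum(cumulative % retained) / 100
= 366 / 100
= 3.66

3.66


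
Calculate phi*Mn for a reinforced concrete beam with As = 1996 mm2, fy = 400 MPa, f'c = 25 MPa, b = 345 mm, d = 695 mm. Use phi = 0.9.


a = As * fy / (0.85 * f'c * b)
= 1996 * 400 / (0.85 * 25 * 345)
= 108.9037 mm
Mn = As * fy * (d - a/2) / 10^6
= 511.4137 kN-m
phi*Mn = 0.9 * 511.4137 = 460.27 kN-m

460.27


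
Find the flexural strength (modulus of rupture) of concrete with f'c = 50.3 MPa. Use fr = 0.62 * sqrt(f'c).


fr = 0.62 * sqrt(50.3)
= 4.397 MPa

4.397


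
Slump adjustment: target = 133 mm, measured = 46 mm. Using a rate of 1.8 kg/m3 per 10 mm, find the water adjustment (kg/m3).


Difference = 133 - 46 = 87 mm
Water adjustment = 87 * 1.8 / 10 = 15.7 kg/m3

15.7


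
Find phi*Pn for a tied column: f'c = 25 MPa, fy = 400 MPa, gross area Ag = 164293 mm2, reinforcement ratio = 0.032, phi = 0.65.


Ast = rho * Ag = 0.032 * 164293 = 5257.376 mm2
phi*Pn = 0.65 * 0.80 * (0.85 * 25 * (164293 - 5257.376) + 400 * 5257.376) / 1000
= 2850.88 kN

2850.88


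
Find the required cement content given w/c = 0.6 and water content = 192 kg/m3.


Cement = water / (w/c)
= 192 / 0.6
= 320.0 kg/m3

320.0


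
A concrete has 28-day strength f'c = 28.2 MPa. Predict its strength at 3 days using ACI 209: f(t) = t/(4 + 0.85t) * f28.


f(3) = 3 / (4 + 0.85 * 3) * 28.2
= 3 / 6.55 * 28.2
= 12.92 MPa

12.92


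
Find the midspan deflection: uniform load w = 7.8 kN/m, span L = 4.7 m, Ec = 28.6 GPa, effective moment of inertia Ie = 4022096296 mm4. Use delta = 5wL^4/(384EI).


Convert: L = 4.7 m = 4700 mm, Ec = 28.6 GPa = 28600 MPa
delta = 5 * 7.8 * 4700^4 / (384 * 28600 * 4022096296)
= 0.43 mm

0.43


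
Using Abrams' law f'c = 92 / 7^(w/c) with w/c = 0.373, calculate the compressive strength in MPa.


f'c = 92 / 7^0.373
= 92 / 2.066
= 44.52 MPa

44.52


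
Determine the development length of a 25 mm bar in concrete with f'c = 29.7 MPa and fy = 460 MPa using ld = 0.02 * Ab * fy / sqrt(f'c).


Ab = pi * 25^2 / 4 = 490.874 mm2
ld = 0.02 * 490.874 * 460 / sqrt(29.7)
= 828.7 mm

828.7


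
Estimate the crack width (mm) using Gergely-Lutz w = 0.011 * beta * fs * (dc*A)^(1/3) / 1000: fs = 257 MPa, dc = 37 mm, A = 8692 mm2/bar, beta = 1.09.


w = 0.011 * beta * fs * (dc * A)^(1/3) / 1000
= 0.011 * 1.09 * 257 * (37 * 8692)^(1/3) / 1000
= 0.211 mm

0.211


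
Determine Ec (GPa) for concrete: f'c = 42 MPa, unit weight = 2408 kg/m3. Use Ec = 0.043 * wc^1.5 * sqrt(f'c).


Ec = 0.043 * 2408^1.5 * sqrt(42) / 1000
= 32.93 GPa

32.93


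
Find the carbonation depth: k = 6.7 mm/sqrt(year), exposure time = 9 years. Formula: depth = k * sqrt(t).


depth = k * sqrt(t)
= 6.7 * sqrt(9)
= 20.1 mm

20.1


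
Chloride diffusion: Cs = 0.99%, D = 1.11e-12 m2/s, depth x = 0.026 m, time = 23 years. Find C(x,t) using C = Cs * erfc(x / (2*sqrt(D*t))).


t_seconds = 23 * 365.25 * 24 * 3600 = 725824800.0 s
arg = 0.026 / (2 * sqrt(1.11e-12 * 725824800.0))
= 0.458
erfc(0.458) = 0.5172
C = 0.99 * 0.5172 = 0.512%

0.512


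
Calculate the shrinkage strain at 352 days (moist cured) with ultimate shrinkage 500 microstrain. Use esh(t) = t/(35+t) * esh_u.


esh(352) = 352 / (35 + 352) * 500
= 352 / 387 * 500
= 454.8 microstrain

454.8


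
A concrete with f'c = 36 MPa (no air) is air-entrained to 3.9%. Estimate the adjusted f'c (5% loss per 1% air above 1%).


Strength loss = (3.9 - 1) * 5 = 14.5%
f'c = 36 * (1 - 14.5/100)
= 30.78 MPa

30.78


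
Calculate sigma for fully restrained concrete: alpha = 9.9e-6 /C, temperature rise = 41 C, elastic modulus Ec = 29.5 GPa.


sigma = alpha * dT * Ec
= 9.9e-6 * 41 * 29.5 * 1000
= 11.974 MPa

11.974


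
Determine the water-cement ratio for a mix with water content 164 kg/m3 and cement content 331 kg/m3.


w/c = water / cement
w/c = 164 / 331 = 0.495

0.495


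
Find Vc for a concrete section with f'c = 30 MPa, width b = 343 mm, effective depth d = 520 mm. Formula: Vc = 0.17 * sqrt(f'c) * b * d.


Vc = 0.17 * sqrt(30) * 343 * 520 / 1000
= 166.08 kN

166.08


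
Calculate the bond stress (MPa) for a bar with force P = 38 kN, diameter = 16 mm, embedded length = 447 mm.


u = P / (pi * db * ld)
= 38 * 1000 / (pi * 16 * 447)
= 1.691 MPa

1.691


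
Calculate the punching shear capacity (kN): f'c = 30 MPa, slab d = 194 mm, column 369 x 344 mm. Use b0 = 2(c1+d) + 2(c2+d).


b0 = 2*(369 + 194) + 2*(344 + 194) = 2202 mm
Vc = 0.33 * sqrt(30) * 2202 * 194 / 1000
= 772.14 kN

772.14


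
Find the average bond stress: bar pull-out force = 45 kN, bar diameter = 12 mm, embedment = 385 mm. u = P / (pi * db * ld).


u = P / (pi * db * ld)
= 45 * 1000 / (pi * 12 * 385)
= 3.1 MPa

3.1


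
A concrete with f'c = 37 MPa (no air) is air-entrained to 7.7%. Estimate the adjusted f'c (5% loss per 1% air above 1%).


Strength loss = (7.7 - 1) * 5 = 33.5%
f'c = 37 * (1 - 33.5/100)
= 24.61 MPa

24.61


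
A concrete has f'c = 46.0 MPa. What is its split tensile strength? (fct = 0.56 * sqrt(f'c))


fct = 0.56 * sqrt(46.0)
= 0.56 * 6.782
= 3.798 MPa

3.798


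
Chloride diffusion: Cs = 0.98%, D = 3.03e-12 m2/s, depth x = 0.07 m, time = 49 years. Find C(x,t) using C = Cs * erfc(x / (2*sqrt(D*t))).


t_seconds = 49 * 365.25 * 24 * 3600 = 1546322400.0 s
arg = 0.07 / (2 * sqrt(3.03e-12 * 1546322400.0))
= 0.5113
erfc(0.5113) = 0.4696
C = 0.98 * 0.4696 = 0.4602%

0.4602


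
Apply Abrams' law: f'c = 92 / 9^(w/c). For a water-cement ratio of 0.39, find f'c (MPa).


f'c = 92 / 9^0.39
= 92 / 2.356
= 39.05 MPa

39.05


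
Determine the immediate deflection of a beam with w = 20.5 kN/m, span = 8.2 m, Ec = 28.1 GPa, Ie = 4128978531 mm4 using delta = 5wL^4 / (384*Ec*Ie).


Convert: L = 8.2 m = 8200 mm, Ec = 28.1 GPa = 28100 MPa
delta = 5 * 20.5 * 8200^4 / (384 * 28100 * 4128978531)
= 10.4 mm

10.4


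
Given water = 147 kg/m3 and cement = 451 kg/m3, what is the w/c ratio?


w/c = water / cement
w/c = 147 / 451 = 0.326

0.326


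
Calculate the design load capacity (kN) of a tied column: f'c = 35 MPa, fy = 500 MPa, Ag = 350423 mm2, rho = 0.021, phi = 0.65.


Ast = rho * Ag = 0.021 * 350423 = 7358.883 mm2
phi*Pn = 0.65 * 0.80 * (0.85 * 35 * (350423 - 7358.883) + 500 * 7358.883) / 1000
= 7220.51 kN

7220.51


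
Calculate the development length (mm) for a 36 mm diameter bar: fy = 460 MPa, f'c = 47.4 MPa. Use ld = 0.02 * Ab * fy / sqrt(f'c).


Ab = pi * 36^2 / 4 = 1017.876 mm2
ld = 0.02 * 1017.876 * 460 / sqrt(47.4)
= 1360.2 mm

1360.2


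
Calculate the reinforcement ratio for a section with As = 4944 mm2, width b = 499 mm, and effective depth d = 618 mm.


rho = As / (b * d)
= 4944 / (499 * 618)
= 0.016

0.016


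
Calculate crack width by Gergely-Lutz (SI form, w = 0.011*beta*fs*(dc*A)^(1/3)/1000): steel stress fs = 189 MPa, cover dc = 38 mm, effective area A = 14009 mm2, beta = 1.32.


w = 0.011 * beta * fs * (dc * A)^(1/3) / 1000
= 0.011 * 1.32 * 189 * (38 * 14009)^(1/3) / 1000
= 0.222 mm

0.222


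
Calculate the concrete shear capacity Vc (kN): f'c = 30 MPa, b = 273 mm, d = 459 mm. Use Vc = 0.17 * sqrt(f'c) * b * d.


Vc = 0.17 * sqrt(30) * 273 * 459 / 1000
= 116.68 kN

116.68


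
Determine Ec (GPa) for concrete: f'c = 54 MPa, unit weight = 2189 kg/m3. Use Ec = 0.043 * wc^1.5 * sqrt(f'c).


Ec = 0.043 * 2189^1.5 * sqrt(54) / 1000
= 32.36 GPa

32.36


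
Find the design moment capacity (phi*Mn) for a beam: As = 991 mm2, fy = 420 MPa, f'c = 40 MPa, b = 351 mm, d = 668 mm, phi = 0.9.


a = As * fy / (0.85 * f'c * b)
= 991 * 420 / (0.85 * 40 * 351)
= 34.8768 mm
Mn = As * fy * (d - a/2) / 10^6
= 270.7767 kN-m
phi*Mn = 0.9 * 270.7767 = 243.7 kN-m

243.7


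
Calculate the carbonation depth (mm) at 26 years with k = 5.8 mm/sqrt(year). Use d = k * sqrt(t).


depth = k * sqrt(t)
= 5.8 * sqrt(26)
= 29.57 mm

29.57


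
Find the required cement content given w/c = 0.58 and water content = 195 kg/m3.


Cement = water / (w/c)
= 195 / 0.58
= 336.2 kg/m3

336.2


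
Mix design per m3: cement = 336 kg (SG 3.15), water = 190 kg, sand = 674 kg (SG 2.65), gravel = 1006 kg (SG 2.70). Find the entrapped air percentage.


Vol cement = 336 / (3.15 * 1000) = 0.106667 m3
Vol water = 190 / 1000 = 0.19 m3
Vol sand = 674 / (2.65 * 1000) = 0.25434 m3
Vol gravel = 1006 / (2.70 * 1000) = 0.372593 m3
Total solid + water volume = 0.923599 m3
Air = (1 - 0.923599) * 100 = 7.64%

7.64


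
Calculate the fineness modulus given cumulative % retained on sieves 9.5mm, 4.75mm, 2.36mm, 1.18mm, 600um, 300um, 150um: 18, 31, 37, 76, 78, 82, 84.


FM = sum(cumulative % retained) / 100
= 406 / 100
= 4.06

4.06


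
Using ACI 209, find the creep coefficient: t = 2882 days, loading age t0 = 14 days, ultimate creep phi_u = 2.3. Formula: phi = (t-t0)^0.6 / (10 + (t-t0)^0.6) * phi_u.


dt = 2882 - 14 = 2868
phi = 2868^0.6 / (10 + 2868^0.6) * 2.3
= 2.121

2.121


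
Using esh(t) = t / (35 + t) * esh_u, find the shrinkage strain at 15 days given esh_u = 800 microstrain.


esh(15) = 15 / (35 + 15) * 800
= 15 / 50 * 800
= 240.0 microstrain

240.0
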